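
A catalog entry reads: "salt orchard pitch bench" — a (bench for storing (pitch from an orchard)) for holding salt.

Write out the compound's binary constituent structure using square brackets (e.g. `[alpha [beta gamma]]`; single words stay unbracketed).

[salt [[orchard pitch] bench]]

Whole compound: head "bench" (specifically "orchard pitch bench"), modifier "salt".
"orchard pitch bench" → head "bench", modifier "orchard pitch".
"orchard pitch" → head "pitch", modifier "orchard".
Assembled: [salt [[orchard pitch] bench]].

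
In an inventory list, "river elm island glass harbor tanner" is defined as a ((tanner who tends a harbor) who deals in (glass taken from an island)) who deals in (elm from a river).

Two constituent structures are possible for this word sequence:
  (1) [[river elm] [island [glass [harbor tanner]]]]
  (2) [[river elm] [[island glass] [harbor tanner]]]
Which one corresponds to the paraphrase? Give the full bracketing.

[[river elm] [[island glass] [harbor tanner]]]

The paraphrase's head is the "tanner" part ("island glass harbor tanner"); its modifier is "river elm".
That top-level split, carried through the inner groups, gives [[river elm] [[island glass] [harbor tanner]]].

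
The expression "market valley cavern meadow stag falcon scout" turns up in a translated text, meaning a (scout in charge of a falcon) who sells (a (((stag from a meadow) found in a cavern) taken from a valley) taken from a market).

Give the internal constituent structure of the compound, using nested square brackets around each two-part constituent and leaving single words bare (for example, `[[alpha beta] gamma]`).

[[market [valley [cavern [meadow stag]]]] [falcon scout]]

Overall it is a kind of scout (specifically "falcon scout"); the modifier is "market valley cavern meadow stag".
Within "market valley cavern meadow stag", the head is "stag" (specifically "valley cavern meadow stag") and the modifier is "market".
Within "valley cavern meadow stag", the head is "stag" (specifically "cavern meadow stag") and the modifier is "valley".
Within "cavern meadow stag", the head is "stag" (specifically "meadow stag") and the modifier is "cavern".
Within "meadow stag", the head is "stag" and the modifier is "meadow".
Within "falcon scout", the head is "scout" and the modifier is "falcon".
Assembled: [[market [valley [cavern [meadow stag]]]] [falcon scout]].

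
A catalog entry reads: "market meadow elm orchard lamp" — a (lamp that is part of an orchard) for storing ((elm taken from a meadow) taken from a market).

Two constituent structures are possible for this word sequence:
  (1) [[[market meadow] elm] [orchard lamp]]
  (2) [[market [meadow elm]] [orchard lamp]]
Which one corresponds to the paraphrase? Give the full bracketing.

[[market [meadow elm]] [orchard lamp]]

The paraphrase's head is the "lamp" part ("orchard lamp"); its modifier is "market meadow elm".
That top-level split, carried through the inner groups, gives [[market [meadow elm]] [orchard lamp]].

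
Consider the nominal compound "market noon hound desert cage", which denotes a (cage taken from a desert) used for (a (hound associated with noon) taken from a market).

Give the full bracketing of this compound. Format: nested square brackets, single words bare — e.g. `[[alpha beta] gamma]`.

Overall it is a kind of cage (specifically "desert cage"); the modifier is "market noon hound".
Within "market noon hound", the head is "hound" (specifically "noon hound") and the modifier is "market".
Within "noon hound", the head is "hound" and the modifier is "noon".
Within "desert cage", the head is "cage" and the modifier is "desert".
Putting it together: [[market [noon hound]] [desert cage]].

[[market [noon hound]] [desert cage]]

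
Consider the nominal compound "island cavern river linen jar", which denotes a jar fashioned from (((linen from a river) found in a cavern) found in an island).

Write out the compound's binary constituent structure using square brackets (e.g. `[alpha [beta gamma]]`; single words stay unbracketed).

[[island [cavern [river linen]]] jar]

Overall it is a kind of jar; the modifier is "island cavern river linen".
Inside "island cavern river linen": head "linen" (specifically "cavern river linen"), modifier "island".
Inside "cavern river linen": head "linen" (specifically "river linen"), modifier "cavern".
Inside "river linen": head "linen", modifier "river".
Putting it together: [[island [cavern [river linen]]] jar].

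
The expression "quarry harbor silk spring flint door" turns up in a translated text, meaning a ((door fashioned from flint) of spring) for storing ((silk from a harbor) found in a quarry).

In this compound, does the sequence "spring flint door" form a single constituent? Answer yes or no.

The paraphrase groups the words so that "spring flint door" is one unit: it corresponds to a single parenthesized sub-phrase.
The full structure is [[quarry [harbor silk]] [spring [flint door]]], in which [spring flint door] is a constituent.

yes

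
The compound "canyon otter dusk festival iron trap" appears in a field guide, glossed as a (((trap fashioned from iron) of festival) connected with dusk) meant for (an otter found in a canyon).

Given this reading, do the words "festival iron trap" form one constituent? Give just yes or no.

yes

The paraphrase groups the words so that "festival iron trap" is one unit: it corresponds to a single parenthesized sub-phrase.
The full structure is [[canyon otter] [dusk [festival [iron trap]]]], in which [festival iron trap] is a constituent.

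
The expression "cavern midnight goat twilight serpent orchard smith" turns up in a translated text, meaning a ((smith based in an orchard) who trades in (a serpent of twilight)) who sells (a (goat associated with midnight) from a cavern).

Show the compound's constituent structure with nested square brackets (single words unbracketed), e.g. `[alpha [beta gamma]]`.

Overall it is a kind of smith (specifically "twilight serpent orchard smith"); the modifier is "cavern midnight goat".
Inside "cavern midnight goat": head "goat" (specifically "midnight goat"), modifier "cavern".
Inside "midnight goat": head "goat", modifier "midnight".
Inside "twilight serpent orchard smith": head "smith" (specifically "orchard smith"), modifier "twilight serpent".
Inside "twilight serpent": head "serpent", modifier "twilight".
Inside "orchard smith": head "smith", modifier "orchard".
Assembled: [[cavern [midnight goat]] [[twilight serpent] [orchard smith]]].

[[cavern [midnight goat]] [[twilight serpent] [orchard smith]]]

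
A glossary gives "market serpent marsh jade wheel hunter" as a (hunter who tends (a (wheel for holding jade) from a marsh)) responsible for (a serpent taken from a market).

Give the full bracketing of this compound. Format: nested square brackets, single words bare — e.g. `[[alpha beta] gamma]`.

Whole compound: head "hunter" (specifically "marsh jade wheel hunter"), modifier "market serpent".
Inside "market serpent": head "serpent", modifier "market".
Inside "marsh jade wheel hunter": head "hunter", modifier "marsh jade wheel".
Inside "marsh jade wheel": head "wheel" (specifically "jade wheel"), modifier "marsh".
Inside "jade wheel": head "wheel", modifier "jade".
So the structure is [[market serpent] [[marsh [jade wheel]] hunter]].

[[market serpent] [[marsh [jade wheel]] hunter]]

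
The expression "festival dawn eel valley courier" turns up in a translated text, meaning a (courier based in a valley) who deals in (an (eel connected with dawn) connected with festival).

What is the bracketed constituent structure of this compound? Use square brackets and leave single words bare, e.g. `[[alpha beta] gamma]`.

At the top level: head "courier" (specifically "valley courier"); modifier "festival dawn eel".
"festival dawn eel" → head "eel" (specifically "dawn eel"), modifier "festival".
"dawn eel" → head "eel", modifier "dawn".
"valley courier" → head "courier", modifier "valley".
So the structure is [[festival [dawn eel]] [valley courier]].

[[festival [dawn eel]] [valley courier]]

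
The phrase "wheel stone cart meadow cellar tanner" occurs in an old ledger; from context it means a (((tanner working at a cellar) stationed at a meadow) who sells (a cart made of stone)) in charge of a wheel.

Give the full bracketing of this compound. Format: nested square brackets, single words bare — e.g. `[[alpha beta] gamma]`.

At the top level: head "tanner" (specifically "stone cart meadow cellar tanner"); modifier "wheel".
"stone cart meadow cellar tanner" → head "tanner" (specifically "meadow cellar tanner"), modifier "stone cart".
"stone cart" → head "cart", modifier "stone".
"meadow cellar tanner" → head "tanner" (specifically "cellar tanner"), modifier "meadow".
"cellar tanner" → head "tanner", modifier "cellar".
So the structure is [wheel [[stone cart] [meadow [cellar tanner]]]].

[wheel [[stone cart] [meadow [cellar tanner]]]]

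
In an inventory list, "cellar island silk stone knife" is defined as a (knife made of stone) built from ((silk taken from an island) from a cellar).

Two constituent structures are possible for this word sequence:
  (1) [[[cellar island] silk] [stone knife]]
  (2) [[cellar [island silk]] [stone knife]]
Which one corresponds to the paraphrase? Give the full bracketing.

[[cellar [island silk]] [stone knife]]

The paraphrase's head is the "knife" part ("stone knife"); its modifier is "cellar island silk".
That top-level split, carried through the inner groups, gives [[cellar [island silk]] [stone knife]].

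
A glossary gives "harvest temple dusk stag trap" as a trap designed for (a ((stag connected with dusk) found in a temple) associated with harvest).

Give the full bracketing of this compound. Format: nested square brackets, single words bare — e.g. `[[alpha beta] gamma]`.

The outermost head in the paraphrase is "trap", modified by "harvest temple dusk stag".
"harvest temple dusk stag" → head "stag" (specifically "temple dusk stag"), modifier "harvest".
"temple dusk stag" → head "stag" (specifically "dusk stag"), modifier "temple".
"dusk stag" → head "stag", modifier "dusk".
Putting it together: [[harvest [temple [dusk stag]]] trap].

[[harvest [temple [dusk stag]]] trap]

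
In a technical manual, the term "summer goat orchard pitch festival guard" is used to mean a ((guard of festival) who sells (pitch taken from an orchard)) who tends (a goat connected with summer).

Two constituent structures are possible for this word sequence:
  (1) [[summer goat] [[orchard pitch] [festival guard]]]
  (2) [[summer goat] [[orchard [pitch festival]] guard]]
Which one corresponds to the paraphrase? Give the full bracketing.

[[summer goat] [[orchard pitch] [festival guard]]]

The paraphrase's head is the "guard" part ("orchard pitch festival guard"); its modifier is "summer goat".
That top-level split, carried through the inner groups, gives [[summer goat] [[orchard pitch] [festival guard]]].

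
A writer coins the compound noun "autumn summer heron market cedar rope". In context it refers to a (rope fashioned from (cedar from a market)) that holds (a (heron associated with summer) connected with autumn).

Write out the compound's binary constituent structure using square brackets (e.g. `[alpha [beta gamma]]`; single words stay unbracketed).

Whole compound: head "rope" (specifically "market cedar rope"), modifier "autumn summer heron".
Within "autumn summer heron", the head is "heron" (specifically "summer heron") and the modifier is "autumn".
Within "summer heron", the head is "heron" and the modifier is "summer".
Within "market cedar rope", the head is "rope" and the modifier is "market cedar".
Within "market cedar", the head is "cedar" and the modifier is "market".
Assembled: [[autumn [summer heron]] [[market cedar] rope]].

[[autumn [summer heron]] [[market cedar] rope]]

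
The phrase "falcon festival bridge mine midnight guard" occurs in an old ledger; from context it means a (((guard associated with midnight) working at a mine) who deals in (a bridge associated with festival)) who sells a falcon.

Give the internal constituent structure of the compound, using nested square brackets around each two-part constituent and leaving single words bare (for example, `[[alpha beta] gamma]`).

Whole compound: head "guard" (specifically "festival bridge mine midnight guard"), modifier "falcon".
"festival bridge mine midnight guard" → head "guard" (specifically "mine midnight guard"), modifier "festival bridge".
"festival bridge" → head "bridge", modifier "festival".
"mine midnight guard" → head "guard" (specifically "midnight guard"), modifier "mine".
"midnight guard" → head "guard", modifier "midnight".
Putting it together: [falcon [[festival bridge] [mine [midnight guard]]]].

[falcon [[festival bridge] [mine [midnight guard]]]]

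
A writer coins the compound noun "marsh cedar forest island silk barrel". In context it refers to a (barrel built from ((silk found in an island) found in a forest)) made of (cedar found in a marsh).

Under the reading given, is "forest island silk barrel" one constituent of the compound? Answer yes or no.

yes

The paraphrase groups the words so that "forest island silk barrel" is one unit: it corresponds to a single parenthesized sub-phrase.
The full structure is [[marsh cedar] [[forest [island silk]] barrel]], in which [forest island silk barrel] is a constituent.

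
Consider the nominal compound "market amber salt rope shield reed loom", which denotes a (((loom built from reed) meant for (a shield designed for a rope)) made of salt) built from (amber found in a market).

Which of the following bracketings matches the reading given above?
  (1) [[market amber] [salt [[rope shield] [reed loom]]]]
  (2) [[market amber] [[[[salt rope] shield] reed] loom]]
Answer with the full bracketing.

The paraphrase's head is the "loom" part ("salt rope shield reed loom"); its modifier is "market amber".
That top-level split, carried through the inner groups, gives [[market amber] [salt [[rope shield] [reed loom]]]].

[[market amber] [salt [[rope shield] [reed loom]]]]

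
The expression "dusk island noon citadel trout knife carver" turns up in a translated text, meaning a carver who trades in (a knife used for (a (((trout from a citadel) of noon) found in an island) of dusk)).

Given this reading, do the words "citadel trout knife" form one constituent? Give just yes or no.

no

The top-level split is [dusk island noon citadel trout knife] [carver]; the full structure is [[[dusk [island [noon [citadel trout]]]] knife] carver].
"citadel trout knife" straddles a constituent boundary, so it is not a single unit.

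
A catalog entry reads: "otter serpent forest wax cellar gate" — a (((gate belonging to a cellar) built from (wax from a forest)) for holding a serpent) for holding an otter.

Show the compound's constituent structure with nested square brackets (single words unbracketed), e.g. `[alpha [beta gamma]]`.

Overall it is a kind of gate (specifically "serpent forest wax cellar gate"); the modifier is "otter".
"serpent forest wax cellar gate" → head "gate" (specifically "forest wax cellar gate"), modifier "serpent".
"forest wax cellar gate" → head "gate" (specifically "cellar gate"), modifier "forest wax".
"forest wax" → head "wax", modifier "forest".
"cellar gate" → head "gate", modifier "cellar".
So the structure is [otter [serpent [[forest wax] [cellar gate]]]].

[otter [serpent [[forest wax] [cellar gate]]]]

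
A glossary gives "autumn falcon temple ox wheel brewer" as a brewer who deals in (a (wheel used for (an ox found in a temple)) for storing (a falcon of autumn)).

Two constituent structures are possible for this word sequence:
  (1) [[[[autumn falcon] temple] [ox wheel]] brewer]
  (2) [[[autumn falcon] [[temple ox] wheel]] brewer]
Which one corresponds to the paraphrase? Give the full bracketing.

The paraphrase's head is the "brewer" part ("brewer"); its modifier is "autumn falcon temple ox wheel".
That top-level split, carried through the inner groups, gives [[[autumn falcon] [[temple ox] wheel]] brewer].

[[[autumn falcon] [[temple ox] wheel]] brewer]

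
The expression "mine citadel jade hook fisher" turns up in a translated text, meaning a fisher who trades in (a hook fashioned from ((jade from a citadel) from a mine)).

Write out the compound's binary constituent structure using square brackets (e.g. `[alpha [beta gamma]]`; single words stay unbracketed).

[[[mine [citadel jade]] hook] fisher]

Whole compound: head "fisher", modifier "mine citadel jade hook".
"mine citadel jade hook" → head "hook", modifier "mine citadel jade".
"mine citadel jade" → head "jade" (specifically "citadel jade"), modifier "mine".
"citadel jade" → head "jade", modifier "citadel".
Putting it together: [[[mine [citadel jade]] hook] fisher].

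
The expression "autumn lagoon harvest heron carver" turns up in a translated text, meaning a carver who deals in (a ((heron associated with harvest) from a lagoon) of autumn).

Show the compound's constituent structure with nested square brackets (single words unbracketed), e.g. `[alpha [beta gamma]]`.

At the top level: head "carver"; modifier "autumn lagoon harvest heron".
"autumn lagoon harvest heron" → head "heron" (specifically "lagoon harvest heron"), modifier "autumn".
"lagoon harvest heron" → head "heron" (specifically "harvest heron"), modifier "lagoon".
"harvest heron" → head "heron", modifier "harvest".
Putting it together: [[autumn [lagoon [harvest heron]]] carver].

[[autumn [lagoon [harvest heron]]] carver]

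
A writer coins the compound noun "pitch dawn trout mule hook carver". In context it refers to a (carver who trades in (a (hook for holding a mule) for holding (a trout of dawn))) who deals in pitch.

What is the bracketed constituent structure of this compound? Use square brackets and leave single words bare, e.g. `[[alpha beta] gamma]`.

[pitch [[[dawn trout] [mule hook]] carver]]

The outermost head in the paraphrase is "carver" (specifically "dawn trout mule hook carver"), modified by "pitch".
"dawn trout mule hook carver" → head "carver", modifier "dawn trout mule hook".
"dawn trout mule hook" → head "hook" (specifically "mule hook"), modifier "dawn trout".
"dawn trout" → head "trout", modifier "dawn".
"mule hook" → head "hook", modifier "mule".
Assembled: [pitch [[[dawn trout] [mule hook]] carver]].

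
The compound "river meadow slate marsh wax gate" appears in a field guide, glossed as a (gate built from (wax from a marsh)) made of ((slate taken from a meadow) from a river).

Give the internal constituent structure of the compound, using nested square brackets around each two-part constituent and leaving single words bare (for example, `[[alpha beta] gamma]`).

[[river [meadow slate]] [[marsh wax] gate]]

At the top level: head "gate" (specifically "marsh wax gate"); modifier "river meadow slate".
"river meadow slate" → head "slate" (specifically "meadow slate"), modifier "river".
"meadow slate" → head "slate", modifier "meadow".
"marsh wax gate" → head "gate", modifier "marsh wax".
"marsh wax" → head "wax", modifier "marsh".
Assembled: [[river [meadow slate]] [[marsh wax] gate]].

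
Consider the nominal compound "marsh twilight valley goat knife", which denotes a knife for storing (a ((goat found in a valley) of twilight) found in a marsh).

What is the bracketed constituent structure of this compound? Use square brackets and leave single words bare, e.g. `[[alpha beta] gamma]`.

[[marsh [twilight [valley goat]]] knife]

At the top level: head "knife"; modifier "marsh twilight valley goat".
Inside "marsh twilight valley goat": head "goat" (specifically "twilight valley goat"), modifier "marsh".
Inside "twilight valley goat": head "goat" (specifically "valley goat"), modifier "twilight".
Inside "valley goat": head "goat", modifier "valley".
So the structure is [[marsh [twilight [valley goat]]] knife].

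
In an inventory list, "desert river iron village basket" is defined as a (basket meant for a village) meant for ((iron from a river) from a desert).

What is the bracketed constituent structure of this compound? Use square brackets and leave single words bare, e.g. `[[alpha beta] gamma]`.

At the top level: head "basket" (specifically "village basket"); modifier "desert river iron".
"desert river iron" → head "iron" (specifically "river iron"), modifier "desert".
"river iron" → head "iron", modifier "river".
"village basket" → head "basket", modifier "village".
Assembled: [[desert [river iron]] [village basket]].

[[desert [river iron]] [village basket]]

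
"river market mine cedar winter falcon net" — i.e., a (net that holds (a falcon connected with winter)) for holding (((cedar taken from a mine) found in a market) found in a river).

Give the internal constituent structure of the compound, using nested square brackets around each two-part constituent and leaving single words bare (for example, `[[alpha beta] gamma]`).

[[river [market [mine cedar]]] [[winter falcon] net]]

At the top level: head "net" (specifically "winter falcon net"); modifier "river market mine cedar".
Within "river market mine cedar", the head is "cedar" (specifically "market mine cedar") and the modifier is "river".
Within "market mine cedar", the head is "cedar" (specifically "mine cedar") and the modifier is "market".
Within "mine cedar", the head is "cedar" and the modifier is "mine".
Within "winter falcon net", the head is "net" and the modifier is "winter falcon".
Within "winter falcon", the head is "falcon" and the modifier is "winter".
Putting it together: [[river [market [mine cedar]]] [[winter falcon] net]].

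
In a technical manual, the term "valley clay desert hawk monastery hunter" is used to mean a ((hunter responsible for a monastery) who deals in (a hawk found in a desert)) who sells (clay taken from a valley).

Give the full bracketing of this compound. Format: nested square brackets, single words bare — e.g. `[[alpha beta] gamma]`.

[[valley clay] [[desert hawk] [monastery hunter]]]

Whole compound: head "hunter" (specifically "desert hawk monastery hunter"), modifier "valley clay".
Inside "valley clay": head "clay", modifier "valley".
Inside "desert hawk monastery hunter": head "hunter" (specifically "monastery hunter"), modifier "desert hawk".
Inside "desert hawk": head "hawk", modifier "desert".
Inside "monastery hunter": head "hunter", modifier "monastery".
So the structure is [[valley clay] [[desert hawk] [monastery hunter]]].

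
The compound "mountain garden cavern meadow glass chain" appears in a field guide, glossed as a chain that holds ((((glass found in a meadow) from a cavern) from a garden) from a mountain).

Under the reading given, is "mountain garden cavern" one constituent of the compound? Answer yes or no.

no

The top-level split is [mountain garden cavern meadow glass] [chain]; the full structure is [[mountain [garden [cavern [meadow glass]]]] chain].
"mountain garden cavern" straddles a constituent boundary, so it is not a single unit.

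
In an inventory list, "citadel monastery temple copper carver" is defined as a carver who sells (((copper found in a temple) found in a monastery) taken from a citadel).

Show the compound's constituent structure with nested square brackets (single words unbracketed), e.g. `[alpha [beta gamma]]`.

[[citadel [monastery [temple copper]]] carver]

The outermost head in the paraphrase is "carver", modified by "citadel monastery temple copper".
Inside "citadel monastery temple copper": head "copper" (specifically "monastery temple copper"), modifier "citadel".
Inside "monastery temple copper": head "copper" (specifically "temple copper"), modifier "monastery".
Inside "temple copper": head "copper", modifier "temple".
Putting it together: [[citadel [monastery [temple copper]]] carver].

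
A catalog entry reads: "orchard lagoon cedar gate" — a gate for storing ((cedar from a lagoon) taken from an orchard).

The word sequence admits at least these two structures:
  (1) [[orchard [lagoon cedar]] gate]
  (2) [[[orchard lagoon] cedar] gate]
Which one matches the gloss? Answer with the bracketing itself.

The paraphrase's head is the "gate" part ("gate"); its modifier is "orchard lagoon cedar".
That top-level split, carried through the inner groups, gives [[orchard [lagoon cedar]] gate].

[[orchard [lagoon cedar]] gate]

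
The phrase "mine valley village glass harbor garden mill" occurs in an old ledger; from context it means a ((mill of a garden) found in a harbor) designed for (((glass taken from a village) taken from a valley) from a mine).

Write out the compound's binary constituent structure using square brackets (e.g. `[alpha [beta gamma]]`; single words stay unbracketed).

At the top level: head "mill" (specifically "harbor garden mill"); modifier "mine valley village glass".
Within "mine valley village glass", the head is "glass" (specifically "valley village glass") and the modifier is "mine".
Within "valley village glass", the head is "glass" (specifically "village glass") and the modifier is "valley".
Within "village glass", the head is "glass" and the modifier is "village".
Within "harbor garden mill", the head is "mill" (specifically "garden mill") and the modifier is "harbor".
Within "garden mill", the head is "mill" and the modifier is "garden".
So the structure is [[mine [valley [village glass]]] [harbor [garden mill]]].

[[mine [valley [village glass]]] [harbor [garden mill]]]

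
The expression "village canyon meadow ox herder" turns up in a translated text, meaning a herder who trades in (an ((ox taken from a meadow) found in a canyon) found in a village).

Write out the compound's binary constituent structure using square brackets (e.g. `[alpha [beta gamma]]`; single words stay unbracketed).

The outermost head in the paraphrase is "herder", modified by "village canyon meadow ox".
Inside "village canyon meadow ox": head "ox" (specifically "canyon meadow ox"), modifier "village".
Inside "canyon meadow ox": head "ox" (specifically "meadow ox"), modifier "canyon".
Inside "meadow ox": head "ox", modifier "meadow".
So the structure is [[village [canyon [meadow ox]]] herder].

[[village [canyon [meadow ox]]] herder]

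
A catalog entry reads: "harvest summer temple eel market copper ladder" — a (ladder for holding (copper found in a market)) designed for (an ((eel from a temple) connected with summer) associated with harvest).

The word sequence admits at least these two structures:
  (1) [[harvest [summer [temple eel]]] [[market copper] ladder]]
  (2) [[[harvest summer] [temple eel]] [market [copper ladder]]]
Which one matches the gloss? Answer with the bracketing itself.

The paraphrase's head is the "ladder" part ("market copper ladder"); its modifier is "harvest summer temple eel".
That top-level split, carried through the inner groups, gives [[harvest [summer [temple eel]]] [[market copper] ladder]].

[[harvest [summer [temple eel]]] [[market copper] ladder]]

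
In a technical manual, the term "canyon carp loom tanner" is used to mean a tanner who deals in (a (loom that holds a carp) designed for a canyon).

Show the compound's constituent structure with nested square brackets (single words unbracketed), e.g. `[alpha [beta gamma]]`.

At the top level: head "tanner"; modifier "canyon carp loom".
"canyon carp loom" → head "loom" (specifically "carp loom"), modifier "canyon".
"carp loom" → head "loom", modifier "carp".
So the structure is [[canyon [carp loom]] tanner].

[[canyon [carp loom]] tanner]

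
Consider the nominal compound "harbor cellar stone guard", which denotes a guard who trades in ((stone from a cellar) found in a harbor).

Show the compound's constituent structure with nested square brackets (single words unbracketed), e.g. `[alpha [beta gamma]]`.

[[harbor [cellar stone]] guard]

Whole compound: head "guard", modifier "harbor cellar stone".
Inside "harbor cellar stone": head "stone" (specifically "cellar stone"), modifier "harbor".
Inside "cellar stone": head "stone", modifier "cellar".
Putting it together: [[harbor [cellar stone]] guard].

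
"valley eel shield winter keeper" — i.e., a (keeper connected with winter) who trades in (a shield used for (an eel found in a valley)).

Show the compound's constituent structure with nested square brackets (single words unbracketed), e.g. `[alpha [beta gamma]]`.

At the top level: head "keeper" (specifically "winter keeper"); modifier "valley eel shield".
Within "valley eel shield", the head is "shield" and the modifier is "valley eel".
Within "valley eel", the head is "eel" and the modifier is "valley".
Within "winter keeper", the head is "keeper" and the modifier is "winter".
Putting it together: [[[valley eel] shield] [winter keeper]].

[[[valley eel] shield] [winter keeper]]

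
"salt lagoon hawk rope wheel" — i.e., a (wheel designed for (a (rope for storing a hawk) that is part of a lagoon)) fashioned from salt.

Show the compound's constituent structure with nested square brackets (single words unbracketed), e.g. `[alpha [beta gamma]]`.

[salt [[lagoon [hawk rope]] wheel]]

The outermost head in the paraphrase is "wheel" (specifically "lagoon hawk rope wheel"), modified by "salt".
Inside "lagoon hawk rope wheel": head "wheel", modifier "lagoon hawk rope".
Inside "lagoon hawk rope": head "rope" (specifically "hawk rope"), modifier "lagoon".
Inside "hawk rope": head "rope", modifier "hawk".
Assembled: [salt [[lagoon [hawk rope]] wheel]].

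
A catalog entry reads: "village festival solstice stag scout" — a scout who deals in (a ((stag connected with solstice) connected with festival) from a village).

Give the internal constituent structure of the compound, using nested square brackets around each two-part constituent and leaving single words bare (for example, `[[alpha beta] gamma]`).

[[village [festival [solstice stag]]] scout]

Overall it is a kind of scout; the modifier is "village festival solstice stag".
"village festival solstice stag" → head "stag" (specifically "festival solstice stag"), modifier "village".
"festival solstice stag" → head "stag" (specifically "solstice stag"), modifier "festival".
"solstice stag" → head "stag", modifier "solstice".
Assembled: [[village [festival [solstice stag]]] scout].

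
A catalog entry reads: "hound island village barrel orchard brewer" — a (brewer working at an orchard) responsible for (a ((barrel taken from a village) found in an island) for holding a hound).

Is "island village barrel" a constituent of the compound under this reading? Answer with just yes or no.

yes

The paraphrase groups the words so that "island village barrel" is one unit: it corresponds to a single parenthesized sub-phrase.
The full structure is [[hound [island [village barrel]]] [orchard brewer]], in which [island village barrel] is a constituent.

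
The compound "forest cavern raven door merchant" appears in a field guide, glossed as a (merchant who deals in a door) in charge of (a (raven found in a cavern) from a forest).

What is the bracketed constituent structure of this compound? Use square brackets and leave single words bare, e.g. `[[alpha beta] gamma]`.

[[forest [cavern raven]] [door merchant]]

The outermost head in the paraphrase is "merchant" (specifically "door merchant"), modified by "forest cavern raven".
Inside "forest cavern raven": head "raven" (specifically "cavern raven"), modifier "forest".
Inside "cavern raven": head "raven", modifier "cavern".
Inside "door merchant": head "merchant", modifier "door".
Assembled: [[forest [cavern raven]] [door merchant]].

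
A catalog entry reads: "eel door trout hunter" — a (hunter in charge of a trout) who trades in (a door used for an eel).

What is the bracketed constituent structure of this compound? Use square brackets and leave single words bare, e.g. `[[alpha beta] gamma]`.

At the top level: head "hunter" (specifically "trout hunter"); modifier "eel door".
Inside "eel door": head "door", modifier "eel".
Inside "trout hunter": head "hunter", modifier "trout".
So the structure is [[eel door] [trout hunter]].

[[eel door] [trout hunter]]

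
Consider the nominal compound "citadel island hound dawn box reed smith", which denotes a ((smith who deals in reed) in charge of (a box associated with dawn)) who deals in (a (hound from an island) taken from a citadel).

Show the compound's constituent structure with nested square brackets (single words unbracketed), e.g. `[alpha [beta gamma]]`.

At the top level: head "smith" (specifically "dawn box reed smith"); modifier "citadel island hound".
Inside "citadel island hound": head "hound" (specifically "island hound"), modifier "citadel".
Inside "island hound": head "hound", modifier "island".
Inside "dawn box reed smith": head "smith" (specifically "reed smith"), modifier "dawn box".
Inside "dawn box": head "box", modifier "dawn".
Inside "reed smith": head "smith", modifier "reed".
Assembled: [[citadel [island hound]] [[dawn box] [reed smith]]].

[[citadel [island hound]] [[dawn box] [reed smith]]]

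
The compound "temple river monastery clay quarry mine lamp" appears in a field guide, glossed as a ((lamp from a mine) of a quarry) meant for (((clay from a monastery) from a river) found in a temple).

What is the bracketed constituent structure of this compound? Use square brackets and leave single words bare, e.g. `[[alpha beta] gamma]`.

The outermost head in the paraphrase is "lamp" (specifically "quarry mine lamp"), modified by "temple river monastery clay".
Inside "temple river monastery clay": head "clay" (specifically "river monastery clay"), modifier "temple".
Inside "river monastery clay": head "clay" (specifically "monastery clay"), modifier "river".
Inside "monastery clay": head "clay", modifier "monastery".
Inside "quarry mine lamp": head "lamp" (specifically "mine lamp"), modifier "quarry".
Inside "mine lamp": head "lamp", modifier "mine".
So the structure is [[temple [river [monastery clay]]] [quarry [mine lamp]]].

[[temple [river [monastery clay]]] [quarry [mine lamp]]]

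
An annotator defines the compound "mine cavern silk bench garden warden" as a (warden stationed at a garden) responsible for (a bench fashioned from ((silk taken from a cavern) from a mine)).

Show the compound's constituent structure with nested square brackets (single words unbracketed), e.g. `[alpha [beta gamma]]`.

The outermost head in the paraphrase is "warden" (specifically "garden warden"), modified by "mine cavern silk bench".
Inside "mine cavern silk bench": head "bench", modifier "mine cavern silk".
Inside "mine cavern silk": head "silk" (specifically "cavern silk"), modifier "mine".
Inside "cavern silk": head "silk", modifier "cavern".
Inside "garden warden": head "warden", modifier "garden".
Putting it together: [[[mine [cavern silk]] bench] [garden warden]].

[[[mine [cavern silk]] bench] [garden warden]]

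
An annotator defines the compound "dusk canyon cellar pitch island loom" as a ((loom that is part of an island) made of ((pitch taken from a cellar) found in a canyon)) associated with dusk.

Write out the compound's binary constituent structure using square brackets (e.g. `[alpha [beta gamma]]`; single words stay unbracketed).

[dusk [[canyon [cellar pitch]] [island loom]]]

The outermost head in the paraphrase is "loom" (specifically "canyon cellar pitch island loom"), modified by "dusk".
Inside "canyon cellar pitch island loom": head "loom" (specifically "island loom"), modifier "canyon cellar pitch".
Inside "canyon cellar pitch": head "pitch" (specifically "cellar pitch"), modifier "canyon".
Inside "cellar pitch": head "pitch", modifier "cellar".
Inside "island loom": head "loom", modifier "island".
Assembled: [dusk [[canyon [cellar pitch]] [island loom]]].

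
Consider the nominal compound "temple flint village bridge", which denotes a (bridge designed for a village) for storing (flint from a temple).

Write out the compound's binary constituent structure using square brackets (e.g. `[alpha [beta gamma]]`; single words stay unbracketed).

The outermost head in the paraphrase is "bridge" (specifically "village bridge"), modified by "temple flint".
Within "temple flint", the head is "flint" and the modifier is "temple".
Within "village bridge", the head is "bridge" and the modifier is "village".
Assembled: [[temple flint] [village bridge]].

[[temple flint] [village bridge]]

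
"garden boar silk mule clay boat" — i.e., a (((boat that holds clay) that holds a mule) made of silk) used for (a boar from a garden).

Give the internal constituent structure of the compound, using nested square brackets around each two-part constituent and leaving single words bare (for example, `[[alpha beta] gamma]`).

[[garden boar] [silk [mule [clay boat]]]]

The outermost head in the paraphrase is "boat" (specifically "silk mule clay boat"), modified by "garden boar".
"garden boar" → head "boar", modifier "garden".
"silk mule clay boat" → head "boat" (specifically "mule clay boat"), modifier "silk".
"mule clay boat" → head "boat" (specifically "clay boat"), modifier "mule".
"clay boat" → head "boat", modifier "clay".
Assembled: [[garden boar] [silk [mule [clay boat]]]].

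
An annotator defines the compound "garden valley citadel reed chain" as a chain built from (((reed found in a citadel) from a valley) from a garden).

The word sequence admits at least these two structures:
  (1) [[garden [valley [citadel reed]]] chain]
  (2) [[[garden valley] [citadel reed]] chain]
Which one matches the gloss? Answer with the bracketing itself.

The paraphrase's head is the "chain" part ("chain"); its modifier is "garden valley citadel reed".
That top-level split, carried through the inner groups, gives [[garden [valley [citadel reed]]] chain].

[[garden [valley [citadel reed]]] chain]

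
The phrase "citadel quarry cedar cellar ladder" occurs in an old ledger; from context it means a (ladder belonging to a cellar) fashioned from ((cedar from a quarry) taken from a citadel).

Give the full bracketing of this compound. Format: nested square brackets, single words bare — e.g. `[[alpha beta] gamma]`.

[[citadel [quarry cedar]] [cellar ladder]]

Whole compound: head "ladder" (specifically "cellar ladder"), modifier "citadel quarry cedar".
Within "citadel quarry cedar", the head is "cedar" (specifically "quarry cedar") and the modifier is "citadel".
Within "quarry cedar", the head is "cedar" and the modifier is "quarry".
Within "cellar ladder", the head is "ladder" and the modifier is "cellar".
So the structure is [[citadel [quarry cedar]] [cellar ladder]].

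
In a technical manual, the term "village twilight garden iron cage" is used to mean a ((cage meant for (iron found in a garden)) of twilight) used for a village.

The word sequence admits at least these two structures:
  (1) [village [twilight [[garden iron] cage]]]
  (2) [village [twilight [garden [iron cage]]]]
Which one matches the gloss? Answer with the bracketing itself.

[village [twilight [[garden iron] cage]]]

The paraphrase's head is the "cage" part ("twilight garden iron cage"); its modifier is "village".
That top-level split, carried through the inner groups, gives [village [twilight [[garden iron] cage]]].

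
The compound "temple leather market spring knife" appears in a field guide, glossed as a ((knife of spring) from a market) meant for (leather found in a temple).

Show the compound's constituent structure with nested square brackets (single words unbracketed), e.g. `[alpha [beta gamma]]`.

The outermost head in the paraphrase is "knife" (specifically "market spring knife"), modified by "temple leather".
Inside "temple leather": head "leather", modifier "temple".
Inside "market spring knife": head "knife" (specifically "spring knife"), modifier "market".
Inside "spring knife": head "knife", modifier "spring".
So the structure is [[temple leather] [market [spring knife]]].

[[temple leather] [market [spring knife]]]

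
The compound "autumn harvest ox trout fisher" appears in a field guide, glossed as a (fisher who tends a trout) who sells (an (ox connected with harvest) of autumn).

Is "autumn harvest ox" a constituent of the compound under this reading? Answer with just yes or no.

The paraphrase groups the words so that "autumn harvest ox" is one unit: it corresponds to a single parenthesized sub-phrase.
The full structure is [[autumn [harvest ox]] [trout fisher]], in which [autumn harvest ox] is a constituent.

yes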